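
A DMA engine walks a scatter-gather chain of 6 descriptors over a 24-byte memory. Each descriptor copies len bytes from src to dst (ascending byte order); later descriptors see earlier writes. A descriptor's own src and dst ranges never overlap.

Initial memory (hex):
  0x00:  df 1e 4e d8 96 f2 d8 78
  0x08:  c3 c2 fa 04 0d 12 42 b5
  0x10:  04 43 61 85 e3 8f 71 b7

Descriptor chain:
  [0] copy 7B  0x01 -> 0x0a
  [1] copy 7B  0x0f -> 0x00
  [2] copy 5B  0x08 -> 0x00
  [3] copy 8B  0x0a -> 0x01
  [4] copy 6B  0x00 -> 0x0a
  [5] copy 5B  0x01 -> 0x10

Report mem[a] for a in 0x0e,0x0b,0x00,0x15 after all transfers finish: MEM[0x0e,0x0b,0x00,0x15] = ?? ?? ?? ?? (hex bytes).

[0] 0x01->0x0a len=7 : 1e 4e d8 96 f2 d8 78
[1] 0x0f->0x00 len=7 : d8 78 43 61 85 e3 8f
[2] 0x08->0x00 len=5 : c3 c2 1e 4e d8
[3] 0x0a->0x01 len=8 : 1e 4e d8 96 f2 d8 78 43
[4] 0x00->0x0a len=6 : c3 1e 4e d8 96 f2
[5] 0x01->0x10 len=5 : 1e 4e d8 96 f2
query mem[0x0e]=0x96, mem[0x0b]=0x1e, mem[0x00]=0xc3, mem[0x15]=0x8f

MEM[0x0e,0x0b,0x00,0x15] = 96 1e c3 8f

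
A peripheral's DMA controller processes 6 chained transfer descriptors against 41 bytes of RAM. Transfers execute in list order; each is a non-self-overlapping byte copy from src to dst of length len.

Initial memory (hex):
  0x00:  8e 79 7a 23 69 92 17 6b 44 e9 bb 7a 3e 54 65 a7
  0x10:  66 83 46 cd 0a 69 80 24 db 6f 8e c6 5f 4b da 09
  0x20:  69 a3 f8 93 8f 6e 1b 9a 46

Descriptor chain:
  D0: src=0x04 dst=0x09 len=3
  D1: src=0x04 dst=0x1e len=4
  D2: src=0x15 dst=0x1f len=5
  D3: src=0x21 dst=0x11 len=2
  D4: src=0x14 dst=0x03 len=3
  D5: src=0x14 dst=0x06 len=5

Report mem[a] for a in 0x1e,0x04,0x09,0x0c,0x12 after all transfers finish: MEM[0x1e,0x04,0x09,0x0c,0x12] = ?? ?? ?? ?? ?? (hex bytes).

MEM[0x1e,0x04,0x09,0x0c,0x12] = 69 69 24 3e db

#0 dst[0x09+3] := {0x69,0x92,0x17}
#1 dst[0x1e+4] := {0x69,0x92,0x17,0x6b}
#2 dst[0x1f+5] := {0x69,0x80,0x24,0xdb,0x6f}
#3 dst[0x11+2] := {0x24,0xdb}
#4 dst[0x03+3] := {0x0a,0x69,0x80}
#5 dst[0x06+5] := {0x0a,0x69,0x80,0x24,0xdb}
query mem[0x1e]=0x69, mem[0x04]=0x69, mem[0x09]=0x24, mem[0x0c]=0x3e, mem[0x12]=0xdb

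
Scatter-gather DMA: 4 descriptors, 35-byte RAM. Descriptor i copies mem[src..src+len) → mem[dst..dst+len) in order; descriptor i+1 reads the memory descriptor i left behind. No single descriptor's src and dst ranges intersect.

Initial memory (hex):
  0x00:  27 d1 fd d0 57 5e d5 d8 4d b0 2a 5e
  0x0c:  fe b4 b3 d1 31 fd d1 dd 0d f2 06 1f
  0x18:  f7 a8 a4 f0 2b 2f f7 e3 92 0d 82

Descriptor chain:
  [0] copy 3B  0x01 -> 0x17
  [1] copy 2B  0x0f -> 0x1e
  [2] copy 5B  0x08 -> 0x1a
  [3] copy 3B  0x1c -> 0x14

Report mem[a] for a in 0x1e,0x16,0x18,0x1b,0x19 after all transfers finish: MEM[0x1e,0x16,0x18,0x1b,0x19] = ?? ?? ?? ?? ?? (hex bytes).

MEM[0x1e,0x16,0x18,0x1b,0x19] = fe fe fd b0 d0

D0: mem[0x17..0x19] <- [d1 fd d0]
D1: mem[0x1e..0x1f] <- [d1 31]
D2: mem[0x1a..0x1e] <- [4d b0 2a 5e fe]
D3: mem[0x14..0x16] <- [2a 5e fe]
query mem[0x1e]=0xfe, mem[0x16]=0xfe, mem[0x18]=0xfd, mem[0x1b]=0xb0, mem[0x19]=0xd0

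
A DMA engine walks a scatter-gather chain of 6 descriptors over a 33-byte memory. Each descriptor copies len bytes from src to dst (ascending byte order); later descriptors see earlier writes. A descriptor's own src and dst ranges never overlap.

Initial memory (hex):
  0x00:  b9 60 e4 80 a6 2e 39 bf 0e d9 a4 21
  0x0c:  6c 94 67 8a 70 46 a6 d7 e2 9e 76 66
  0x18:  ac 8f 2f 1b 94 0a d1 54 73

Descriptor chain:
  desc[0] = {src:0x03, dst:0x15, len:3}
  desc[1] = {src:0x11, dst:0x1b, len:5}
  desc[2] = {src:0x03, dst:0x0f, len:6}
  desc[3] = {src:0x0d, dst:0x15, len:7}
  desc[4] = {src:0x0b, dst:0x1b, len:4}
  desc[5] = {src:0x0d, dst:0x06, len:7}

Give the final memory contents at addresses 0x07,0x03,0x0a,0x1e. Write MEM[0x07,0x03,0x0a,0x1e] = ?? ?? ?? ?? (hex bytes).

[0] 0x03->0x15 len=3 : 80 a6 2e
[1] 0x11->0x1b len=5 : 46 a6 d7 e2 80
[2] 0x03->0x0f len=6 : 80 a6 2e 39 bf 0e
[3] 0x0d->0x15 len=7 : 94 67 80 a6 2e 39 bf
[4] 0x0b->0x1b len=4 : 21 6c 94 67
[5] 0x0d->0x06 len=7 : 94 67 80 a6 2e 39 bf
query mem[0x07]=0x67, mem[0x03]=0x80, mem[0x0a]=0x2e, mem[0x1e]=0x67

MEM[0x07,0x03,0x0a,0x1e] = 67 80 2e 67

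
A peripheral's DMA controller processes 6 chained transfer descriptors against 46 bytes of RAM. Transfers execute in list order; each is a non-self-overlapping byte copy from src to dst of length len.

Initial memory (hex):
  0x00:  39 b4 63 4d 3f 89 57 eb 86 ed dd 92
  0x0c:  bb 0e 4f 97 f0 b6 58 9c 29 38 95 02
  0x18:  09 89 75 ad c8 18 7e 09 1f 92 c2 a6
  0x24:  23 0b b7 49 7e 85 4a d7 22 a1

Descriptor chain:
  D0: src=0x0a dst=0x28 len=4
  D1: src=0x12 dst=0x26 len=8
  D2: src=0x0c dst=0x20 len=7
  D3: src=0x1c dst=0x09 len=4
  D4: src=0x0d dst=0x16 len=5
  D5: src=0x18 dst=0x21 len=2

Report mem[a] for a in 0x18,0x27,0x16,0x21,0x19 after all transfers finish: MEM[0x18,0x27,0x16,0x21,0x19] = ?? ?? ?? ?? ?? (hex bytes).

MEM[0x18,0x27,0x16,0x21,0x19] = 97 9c 0e 97 f0

[0] 0x0a->0x28 len=4 : dd 92 bb 0e
[1] 0x12->0x26 len=8 : 58 9c 29 38 95 02 09 89
[2] 0x0c->0x20 len=7 : bb 0e 4f 97 f0 b6 58
[3] 0x1c->0x09 len=4 : c8 18 7e 09
[4] 0x0d->0x16 len=5 : 0e 4f 97 f0 b6
[5] 0x18->0x21 len=2 : 97 f0
query mem[0x18]=0x97, mem[0x27]=0x9c, mem[0x16]=0x0e, mem[0x21]=0x97, mem[0x19]=0xf0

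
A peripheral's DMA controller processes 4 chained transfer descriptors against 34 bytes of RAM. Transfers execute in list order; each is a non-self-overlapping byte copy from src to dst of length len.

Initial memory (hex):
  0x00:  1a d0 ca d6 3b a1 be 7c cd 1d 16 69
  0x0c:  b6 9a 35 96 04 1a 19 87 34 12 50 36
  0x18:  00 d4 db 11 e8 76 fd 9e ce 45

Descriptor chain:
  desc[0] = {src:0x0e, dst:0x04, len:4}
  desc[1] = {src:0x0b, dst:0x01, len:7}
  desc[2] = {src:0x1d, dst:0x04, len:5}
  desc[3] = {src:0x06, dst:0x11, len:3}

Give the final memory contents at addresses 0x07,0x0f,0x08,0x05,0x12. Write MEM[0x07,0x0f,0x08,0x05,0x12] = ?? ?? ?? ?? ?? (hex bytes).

MEM[0x07,0x0f,0x08,0x05,0x12] = ce 96 45 fd ce

[0] 0x0e->0x04 len=4 : 35 96 04 1a
[1] 0x0b->0x01 len=7 : 69 b6 9a 35 96 04 1a
[2] 0x1d->0x04 len=5 : 76 fd 9e ce 45
[3] 0x06->0x11 len=3 : 9e ce 45
query mem[0x07]=0xce, mem[0x0f]=0x96, mem[0x08]=0x45, mem[0x05]=0xfd, mem[0x12]=0xce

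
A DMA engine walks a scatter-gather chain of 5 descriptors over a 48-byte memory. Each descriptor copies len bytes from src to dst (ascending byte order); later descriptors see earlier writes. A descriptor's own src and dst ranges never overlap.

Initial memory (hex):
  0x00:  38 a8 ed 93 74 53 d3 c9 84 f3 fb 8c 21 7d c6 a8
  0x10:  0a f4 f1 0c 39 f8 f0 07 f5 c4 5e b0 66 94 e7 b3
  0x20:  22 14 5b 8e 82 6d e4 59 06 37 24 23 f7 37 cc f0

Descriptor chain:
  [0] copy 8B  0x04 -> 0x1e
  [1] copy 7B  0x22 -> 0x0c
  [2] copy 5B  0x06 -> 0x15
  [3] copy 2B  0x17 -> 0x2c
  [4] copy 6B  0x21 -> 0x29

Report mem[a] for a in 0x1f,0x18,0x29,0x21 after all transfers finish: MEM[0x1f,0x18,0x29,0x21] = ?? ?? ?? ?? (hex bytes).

  after D0: wrote 8B at 0x1e = 7453d3c984f3fb8c
  after D1: wrote 7B at 0x0c = 84f3fb8ce45906
  after D2: wrote 5B at 0x15 = d3c984f3fb
  after D3: wrote 2B at 0x2c = 84f3
  after D4: wrote 6B at 0x29 = c984f3fb8ce4
query mem[0x1f]=0x53, mem[0x18]=0xf3, mem[0x29]=0xc9, mem[0x21]=0xc9

MEM[0x1f,0x18,0x29,0x21] = 53 f3 c9 c9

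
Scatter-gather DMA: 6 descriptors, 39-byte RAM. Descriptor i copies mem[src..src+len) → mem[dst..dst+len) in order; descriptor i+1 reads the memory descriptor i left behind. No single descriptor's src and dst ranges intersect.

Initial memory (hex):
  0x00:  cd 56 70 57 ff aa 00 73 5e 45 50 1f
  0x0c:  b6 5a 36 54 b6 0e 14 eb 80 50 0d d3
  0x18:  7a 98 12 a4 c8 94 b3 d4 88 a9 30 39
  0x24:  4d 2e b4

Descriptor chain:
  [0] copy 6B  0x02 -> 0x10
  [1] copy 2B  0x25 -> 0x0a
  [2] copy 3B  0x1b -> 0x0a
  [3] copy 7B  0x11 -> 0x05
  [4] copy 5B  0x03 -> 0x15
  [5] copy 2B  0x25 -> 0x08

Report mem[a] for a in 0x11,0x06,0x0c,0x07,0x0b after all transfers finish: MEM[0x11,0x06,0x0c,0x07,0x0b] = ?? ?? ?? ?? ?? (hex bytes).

MEM[0x11,0x06,0x0c,0x07,0x0b] = 57 ff 94 aa d3

[0] 0x02->0x10 len=6 : 70 57 ff aa 00 73
[1] 0x25->0x0a len=2 : 2e b4
[2] 0x1b->0x0a len=3 : a4 c8 94
[3] 0x11->0x05 len=7 : 57 ff aa 00 73 0d d3
[4] 0x03->0x15 len=5 : 57 ff 57 ff aa
[5] 0x25->0x08 len=2 : 2e b4
query mem[0x11]=0x57, mem[0x06]=0xff, mem[0x0c]=0x94, mem[0x07]=0xaa, mem[0x0b]=0xd3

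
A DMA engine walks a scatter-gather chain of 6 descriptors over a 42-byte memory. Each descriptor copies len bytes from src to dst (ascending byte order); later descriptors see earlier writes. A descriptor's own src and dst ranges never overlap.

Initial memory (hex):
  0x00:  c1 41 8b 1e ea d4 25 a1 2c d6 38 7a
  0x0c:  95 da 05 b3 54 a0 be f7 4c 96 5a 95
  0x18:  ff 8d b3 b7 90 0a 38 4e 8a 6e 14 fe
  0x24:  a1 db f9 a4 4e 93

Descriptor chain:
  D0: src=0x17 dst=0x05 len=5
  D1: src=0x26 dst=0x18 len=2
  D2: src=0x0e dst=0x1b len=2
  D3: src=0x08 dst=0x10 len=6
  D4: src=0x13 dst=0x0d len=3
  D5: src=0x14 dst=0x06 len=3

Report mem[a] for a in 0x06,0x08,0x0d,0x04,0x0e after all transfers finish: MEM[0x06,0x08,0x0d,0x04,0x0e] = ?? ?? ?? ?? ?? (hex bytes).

MEM[0x06,0x08,0x0d,0x04,0x0e] = 95 5a 7a ea 95

D0: mem[0x05..0x09] <- [95 ff 8d b3 b7]
D1: mem[0x18..0x19] <- [f9 a4]
D2: mem[0x1b..0x1c] <- [05 b3]
D3: mem[0x10..0x15] <- [b3 b7 38 7a 95 da]
D4: mem[0x0d..0x0f] <- [7a 95 da]
D5: mem[0x06..0x08] <- [95 da 5a]
query mem[0x06]=0x95, mem[0x08]=0x5a, mem[0x0d]=0x7a, mem[0x04]=0xea, mem[0x0e]=0x95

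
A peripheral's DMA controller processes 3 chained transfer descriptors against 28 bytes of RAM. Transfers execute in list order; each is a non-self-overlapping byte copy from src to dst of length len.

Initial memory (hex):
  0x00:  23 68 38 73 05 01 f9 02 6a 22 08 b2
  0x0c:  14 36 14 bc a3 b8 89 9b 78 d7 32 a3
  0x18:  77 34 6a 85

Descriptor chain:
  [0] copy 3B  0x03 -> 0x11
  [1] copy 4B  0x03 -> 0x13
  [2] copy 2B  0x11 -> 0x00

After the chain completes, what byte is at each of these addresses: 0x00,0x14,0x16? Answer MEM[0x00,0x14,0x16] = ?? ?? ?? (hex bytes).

D0: mem[0x11..0x13] <- [73 05 01]
D1: mem[0x13..0x16] <- [73 05 01 f9]
D2: mem[0x00..0x01] <- [73 05]
query mem[0x00]=0x73, mem[0x14]=0x05, mem[0x16]=0xf9

MEM[0x00,0x14,0x16] = 73 05 f9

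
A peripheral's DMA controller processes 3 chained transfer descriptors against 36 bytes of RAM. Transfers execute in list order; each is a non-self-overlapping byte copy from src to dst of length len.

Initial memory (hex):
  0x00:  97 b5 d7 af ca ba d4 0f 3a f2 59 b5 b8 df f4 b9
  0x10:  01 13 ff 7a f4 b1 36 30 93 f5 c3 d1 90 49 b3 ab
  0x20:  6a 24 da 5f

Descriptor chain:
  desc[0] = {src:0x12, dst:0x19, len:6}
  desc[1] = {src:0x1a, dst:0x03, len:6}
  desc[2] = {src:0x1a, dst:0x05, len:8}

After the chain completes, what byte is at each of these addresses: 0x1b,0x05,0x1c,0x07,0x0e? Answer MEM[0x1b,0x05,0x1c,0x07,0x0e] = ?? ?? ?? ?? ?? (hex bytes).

MEM[0x1b,0x05,0x1c,0x07,0x0e] = f4 7a b1 b1 f4

D0: mem[0x19..0x1e] <- [ff 7a f4 b1 36 30]
D1: mem[0x03..0x08] <- [7a f4 b1 36 30 ab]
D2: mem[0x05..0x0c] <- [7a f4 b1 36 30 ab 6a 24]
query mem[0x1b]=0xf4, mem[0x05]=0x7a, mem[0x1c]=0xb1, mem[0x07]=0xb1, mem[0x0e]=0xf4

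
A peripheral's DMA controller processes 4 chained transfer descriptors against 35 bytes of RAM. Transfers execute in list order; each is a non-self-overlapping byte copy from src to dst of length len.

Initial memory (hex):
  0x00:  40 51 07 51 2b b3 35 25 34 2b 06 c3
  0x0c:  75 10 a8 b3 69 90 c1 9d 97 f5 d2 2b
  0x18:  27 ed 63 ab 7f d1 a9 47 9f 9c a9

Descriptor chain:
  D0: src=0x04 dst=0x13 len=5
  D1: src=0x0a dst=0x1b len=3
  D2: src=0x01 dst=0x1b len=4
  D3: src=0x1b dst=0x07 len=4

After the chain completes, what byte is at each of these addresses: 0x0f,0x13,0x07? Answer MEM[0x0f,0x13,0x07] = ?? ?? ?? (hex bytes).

MEM[0x0f,0x13,0x07] = b3 2b 51

D0: mem[0x13..0x17] <- [2b b3 35 25 34]
D1: mem[0x1b..0x1d] <- [06 c3 75]
D2: mem[0x1b..0x1e] <- [51 07 51 2b]
D3: mem[0x07..0x0a] <- [51 07 51 2b]
query mem[0x0f]=0xb3, mem[0x13]=0x2b, mem[0x07]=0x51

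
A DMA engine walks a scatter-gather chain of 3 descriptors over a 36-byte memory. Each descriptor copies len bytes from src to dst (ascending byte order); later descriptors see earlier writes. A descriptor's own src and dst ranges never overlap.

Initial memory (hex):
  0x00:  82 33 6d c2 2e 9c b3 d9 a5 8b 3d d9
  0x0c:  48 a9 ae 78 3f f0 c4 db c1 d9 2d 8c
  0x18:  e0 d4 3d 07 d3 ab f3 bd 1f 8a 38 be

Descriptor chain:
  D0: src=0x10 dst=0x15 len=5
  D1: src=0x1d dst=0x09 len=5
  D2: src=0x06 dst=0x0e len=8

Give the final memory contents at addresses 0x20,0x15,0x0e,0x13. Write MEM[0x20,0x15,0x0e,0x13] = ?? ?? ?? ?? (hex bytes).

MEM[0x20,0x15,0x0e,0x13] = 1f 8a b3 bd

[0] 0x10->0x15 len=5 : 3f f0 c4 db c1
[1] 0x1d->0x09 len=5 : ab f3 bd 1f 8a
[2] 0x06->0x0e len=8 : b3 d9 a5 ab f3 bd 1f 8a
query mem[0x20]=0x1f, mem[0x15]=0x8a, mem[0x0e]=0xb3, mem[0x13]=0xbd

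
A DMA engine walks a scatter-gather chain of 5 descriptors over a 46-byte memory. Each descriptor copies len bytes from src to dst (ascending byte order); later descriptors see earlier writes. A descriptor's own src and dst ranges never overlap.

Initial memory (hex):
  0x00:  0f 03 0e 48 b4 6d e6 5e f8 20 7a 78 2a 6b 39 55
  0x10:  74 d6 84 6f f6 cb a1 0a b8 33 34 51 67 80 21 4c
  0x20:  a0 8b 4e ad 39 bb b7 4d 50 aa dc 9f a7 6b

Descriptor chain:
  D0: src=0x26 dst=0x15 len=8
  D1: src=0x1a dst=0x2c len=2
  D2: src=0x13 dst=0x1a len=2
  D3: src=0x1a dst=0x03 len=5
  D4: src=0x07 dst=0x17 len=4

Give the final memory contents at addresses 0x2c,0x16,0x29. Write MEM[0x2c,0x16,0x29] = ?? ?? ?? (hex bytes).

D0: mem[0x15..0x1c] <- [b7 4d 50 aa dc 9f a7 6b]
D1: mem[0x2c..0x2d] <- [9f a7]
D2: mem[0x1a..0x1b] <- [6f f6]
D3: mem[0x03..0x07] <- [6f f6 6b 80 21]
D4: mem[0x17..0x1a] <- [21 f8 20 7a]
query mem[0x2c]=0x9f, mem[0x16]=0x4d, mem[0x29]=0xaa

MEM[0x2c,0x16,0x29] = 9f 4d aa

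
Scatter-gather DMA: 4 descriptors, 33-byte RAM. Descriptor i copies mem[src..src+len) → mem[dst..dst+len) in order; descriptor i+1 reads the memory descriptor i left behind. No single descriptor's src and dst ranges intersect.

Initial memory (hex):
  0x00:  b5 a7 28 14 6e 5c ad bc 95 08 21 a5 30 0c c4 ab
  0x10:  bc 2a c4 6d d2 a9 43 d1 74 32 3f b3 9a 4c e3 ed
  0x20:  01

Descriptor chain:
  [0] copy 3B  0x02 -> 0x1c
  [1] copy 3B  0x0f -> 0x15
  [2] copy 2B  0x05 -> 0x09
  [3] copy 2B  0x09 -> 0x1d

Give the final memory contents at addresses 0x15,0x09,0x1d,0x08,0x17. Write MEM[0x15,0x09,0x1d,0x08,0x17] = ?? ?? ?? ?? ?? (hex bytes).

D0: mem[0x1c..0x1e] <- [28 14 6e]
D1: mem[0x15..0x17] <- [ab bc 2a]
D2: mem[0x09..0x0a] <- [5c ad]
D3: mem[0x1d..0x1e] <- [5c ad]
query mem[0x15]=0xab, mem[0x09]=0x5c, mem[0x1d]=0x5c, mem[0x08]=0x95, mem[0x17]=0x2a

MEM[0x15,0x09,0x1d,0x08,0x17] = ab 5c 5c 95 2a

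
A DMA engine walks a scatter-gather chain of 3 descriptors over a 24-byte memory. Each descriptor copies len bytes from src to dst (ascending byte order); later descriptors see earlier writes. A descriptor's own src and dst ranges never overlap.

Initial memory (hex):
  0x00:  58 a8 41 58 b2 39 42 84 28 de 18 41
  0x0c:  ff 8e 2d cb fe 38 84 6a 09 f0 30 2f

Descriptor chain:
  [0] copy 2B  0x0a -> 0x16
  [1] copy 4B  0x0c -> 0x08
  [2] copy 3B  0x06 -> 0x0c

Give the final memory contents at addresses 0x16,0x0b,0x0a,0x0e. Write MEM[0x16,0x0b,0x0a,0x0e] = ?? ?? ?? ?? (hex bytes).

D0: mem[0x16..0x17] <- [18 41]
D1: mem[0x08..0x0b] <- [ff 8e 2d cb]
D2: mem[0x0c..0x0e] <- [42 84 ff]
query mem[0x16]=0x18, mem[0x0b]=0xcb, mem[0x0a]=0x2d, mem[0x0e]=0xff

MEM[0x16,0x0b,0x0a,0x0e] = 18 cb 2d ff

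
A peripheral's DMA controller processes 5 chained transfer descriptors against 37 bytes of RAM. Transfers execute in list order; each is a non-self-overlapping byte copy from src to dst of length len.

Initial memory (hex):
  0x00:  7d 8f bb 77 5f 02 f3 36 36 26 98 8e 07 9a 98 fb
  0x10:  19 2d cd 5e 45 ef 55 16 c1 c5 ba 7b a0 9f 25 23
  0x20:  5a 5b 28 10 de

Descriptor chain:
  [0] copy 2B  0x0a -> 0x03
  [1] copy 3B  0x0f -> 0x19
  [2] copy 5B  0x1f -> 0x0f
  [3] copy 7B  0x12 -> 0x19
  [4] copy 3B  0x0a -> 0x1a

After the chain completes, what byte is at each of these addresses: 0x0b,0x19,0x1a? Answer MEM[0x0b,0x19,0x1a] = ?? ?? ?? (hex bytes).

MEM[0x0b,0x19,0x1a] = 8e 28 98

D0: mem[0x03..0x04] <- [98 8e]
D1: mem[0x19..0x1b] <- [fb 19 2d]
D2: mem[0x0f..0x13] <- [23 5a 5b 28 10]
D3: mem[0x19..0x1f] <- [28 10 45 ef 55 16 c1]
D4: mem[0x1a..0x1c] <- [98 8e 07]
query mem[0x0b]=0x8e, mem[0x19]=0x28, mem[0x1a]=0x98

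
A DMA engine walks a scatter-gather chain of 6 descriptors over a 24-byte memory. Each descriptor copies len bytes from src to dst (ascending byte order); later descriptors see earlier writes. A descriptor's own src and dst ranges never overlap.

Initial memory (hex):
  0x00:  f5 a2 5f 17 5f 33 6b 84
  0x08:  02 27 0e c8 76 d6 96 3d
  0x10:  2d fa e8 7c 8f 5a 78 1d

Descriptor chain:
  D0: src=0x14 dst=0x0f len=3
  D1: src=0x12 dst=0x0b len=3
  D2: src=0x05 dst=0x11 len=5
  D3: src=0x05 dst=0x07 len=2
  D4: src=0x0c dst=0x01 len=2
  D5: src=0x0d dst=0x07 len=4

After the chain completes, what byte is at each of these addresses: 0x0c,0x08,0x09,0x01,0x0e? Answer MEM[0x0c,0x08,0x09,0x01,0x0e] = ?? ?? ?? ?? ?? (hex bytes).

MEM[0x0c,0x08,0x09,0x01,0x0e] = 7c 96 8f 7c 96

[0] 0x14->0x0f len=3 : 8f 5a 78
[1] 0x12->0x0b len=3 : e8 7c 8f
[2] 0x05->0x11 len=5 : 33 6b 84 02 27
[3] 0x05->0x07 len=2 : 33 6b
[4] 0x0c->0x01 len=2 : 7c 8f
[5] 0x0d->0x07 len=4 : 8f 96 8f 5a
query mem[0x0c]=0x7c, mem[0x08]=0x96, mem[0x09]=0x8f, mem[0x01]=0x7c, mem[0x0e]=0x96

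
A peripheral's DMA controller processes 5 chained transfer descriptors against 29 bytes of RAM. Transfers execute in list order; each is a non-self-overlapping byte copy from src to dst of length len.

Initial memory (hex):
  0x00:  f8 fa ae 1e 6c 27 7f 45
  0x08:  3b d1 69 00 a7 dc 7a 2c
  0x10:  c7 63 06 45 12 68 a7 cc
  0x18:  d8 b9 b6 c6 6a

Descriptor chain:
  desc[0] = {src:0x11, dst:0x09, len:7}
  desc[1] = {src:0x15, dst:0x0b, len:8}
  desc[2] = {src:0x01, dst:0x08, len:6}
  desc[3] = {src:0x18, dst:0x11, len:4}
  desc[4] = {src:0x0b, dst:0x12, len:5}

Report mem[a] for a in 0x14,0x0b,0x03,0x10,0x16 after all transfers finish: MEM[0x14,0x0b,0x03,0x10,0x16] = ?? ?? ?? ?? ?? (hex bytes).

MEM[0x14,0x0b,0x03,0x10,0x16] = 7f 6c 1e b6 b9

  after D0: wrote 7B at 0x09 = 6306451268a7cc
  after D1: wrote 8B at 0x0b = 68a7ccd8b9b6c66a
  after D2: wrote 6B at 0x08 = faae1e6c277f
  after D3: wrote 4B at 0x11 = d8b9b6c6
  after D4: wrote 5B at 0x12 = 6c277fd8b9
query mem[0x14]=0x7f, mem[0x0b]=0x6c, mem[0x03]=0x1e, mem[0x10]=0xb6, mem[0x16]=0xb9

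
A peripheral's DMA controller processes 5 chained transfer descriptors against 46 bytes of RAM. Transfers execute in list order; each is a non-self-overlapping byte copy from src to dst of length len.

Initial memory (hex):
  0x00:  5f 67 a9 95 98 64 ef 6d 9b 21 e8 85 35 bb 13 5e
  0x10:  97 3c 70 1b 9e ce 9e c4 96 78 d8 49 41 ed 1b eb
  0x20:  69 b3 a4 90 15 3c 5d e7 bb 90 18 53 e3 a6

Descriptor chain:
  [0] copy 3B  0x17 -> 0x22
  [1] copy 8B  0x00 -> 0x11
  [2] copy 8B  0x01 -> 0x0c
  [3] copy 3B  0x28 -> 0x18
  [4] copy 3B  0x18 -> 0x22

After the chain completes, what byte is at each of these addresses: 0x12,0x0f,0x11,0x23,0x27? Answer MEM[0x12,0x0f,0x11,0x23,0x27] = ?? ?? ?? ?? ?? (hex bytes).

D0: mem[0x22..0x24] <- [c4 96 78]
D1: mem[0x11..0x18] <- [5f 67 a9 95 98 64 ef 6d]
D2: mem[0x0c..0x13] <- [67 a9 95 98 64 ef 6d 9b]
D3: mem[0x18..0x1a] <- [bb 90 18]
D4: mem[0x22..0x24] <- [bb 90 18]
query mem[0x12]=0x6d, mem[0x0f]=0x98, mem[0x11]=0xef, mem[0x23]=0x90, mem[0x27]=0xe7

MEM[0x12,0x0f,0x11,0x23,0x27] = 6d 98 ef 90 e7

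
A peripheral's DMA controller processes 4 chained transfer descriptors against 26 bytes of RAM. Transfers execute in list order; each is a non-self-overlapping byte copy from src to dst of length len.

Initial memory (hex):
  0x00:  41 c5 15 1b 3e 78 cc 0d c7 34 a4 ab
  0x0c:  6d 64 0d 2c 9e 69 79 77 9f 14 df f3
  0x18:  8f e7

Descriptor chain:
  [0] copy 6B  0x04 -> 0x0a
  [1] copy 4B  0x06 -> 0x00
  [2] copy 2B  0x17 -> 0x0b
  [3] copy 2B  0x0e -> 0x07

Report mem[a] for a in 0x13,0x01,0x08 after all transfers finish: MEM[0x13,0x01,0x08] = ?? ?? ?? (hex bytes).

#0 dst[0x0a+6] := {0x3e,0x78,0xcc,0x0d,0xc7,0x34}
#1 dst[0x00+4] := {0xcc,0x0d,0xc7,0x34}
#2 dst[0x0b+2] := {0xf3,0x8f}
#3 dst[0x07+2] := {0xc7,0x34}
query mem[0x13]=0x77, mem[0x01]=0x0d, mem[0x08]=0x34

MEM[0x13,0x01,0x08] = 77 0d 34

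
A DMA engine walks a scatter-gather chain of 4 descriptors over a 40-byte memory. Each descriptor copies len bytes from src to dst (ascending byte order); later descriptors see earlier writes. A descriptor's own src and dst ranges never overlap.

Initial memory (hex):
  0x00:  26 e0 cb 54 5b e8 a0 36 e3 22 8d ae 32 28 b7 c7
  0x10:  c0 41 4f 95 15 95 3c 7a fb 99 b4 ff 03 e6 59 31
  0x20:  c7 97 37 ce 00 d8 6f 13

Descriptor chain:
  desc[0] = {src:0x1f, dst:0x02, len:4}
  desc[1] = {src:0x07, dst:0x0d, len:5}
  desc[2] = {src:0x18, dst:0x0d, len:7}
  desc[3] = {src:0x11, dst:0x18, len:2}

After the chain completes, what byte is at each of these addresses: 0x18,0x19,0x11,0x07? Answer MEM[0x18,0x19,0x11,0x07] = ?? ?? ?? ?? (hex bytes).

MEM[0x18,0x19,0x11,0x07] = 03 e6 03 36

  after D0: wrote 4B at 0x02 = 31c79737
  after D1: wrote 5B at 0x0d = 36e3228dae
  after D2: wrote 7B at 0x0d = fb99b4ff03e659
  after D3: wrote 2B at 0x18 = 03e6
query mem[0x18]=0x03, mem[0x19]=0xe6, mem[0x11]=0x03, mem[0x07]=0x36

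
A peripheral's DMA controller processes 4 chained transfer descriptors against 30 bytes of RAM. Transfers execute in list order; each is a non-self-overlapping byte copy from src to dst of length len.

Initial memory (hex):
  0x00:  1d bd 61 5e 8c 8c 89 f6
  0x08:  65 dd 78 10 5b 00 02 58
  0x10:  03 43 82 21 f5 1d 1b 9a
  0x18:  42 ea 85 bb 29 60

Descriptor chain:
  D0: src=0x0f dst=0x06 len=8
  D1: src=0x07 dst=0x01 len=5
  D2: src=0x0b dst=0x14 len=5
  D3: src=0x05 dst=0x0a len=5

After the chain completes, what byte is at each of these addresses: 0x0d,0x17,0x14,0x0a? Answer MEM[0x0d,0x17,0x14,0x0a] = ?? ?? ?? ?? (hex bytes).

#0 dst[0x06+8] := {0x58,0x03,0x43,0x82,0x21,0xf5,0x1d,0x1b}
#1 dst[0x01+5] := {0x03,0x43,0x82,0x21,0xf5}
#2 dst[0x14+5] := {0xf5,0x1d,0x1b,0x02,0x58}
#3 dst[0x0a+5] := {0xf5,0x58,0x03,0x43,0x82}
query mem[0x0d]=0x43, mem[0x17]=0x02, mem[0x14]=0xf5, mem[0x0a]=0xf5

MEM[0x0d,0x17,0x14,0x0a] = 43 02 f5 f5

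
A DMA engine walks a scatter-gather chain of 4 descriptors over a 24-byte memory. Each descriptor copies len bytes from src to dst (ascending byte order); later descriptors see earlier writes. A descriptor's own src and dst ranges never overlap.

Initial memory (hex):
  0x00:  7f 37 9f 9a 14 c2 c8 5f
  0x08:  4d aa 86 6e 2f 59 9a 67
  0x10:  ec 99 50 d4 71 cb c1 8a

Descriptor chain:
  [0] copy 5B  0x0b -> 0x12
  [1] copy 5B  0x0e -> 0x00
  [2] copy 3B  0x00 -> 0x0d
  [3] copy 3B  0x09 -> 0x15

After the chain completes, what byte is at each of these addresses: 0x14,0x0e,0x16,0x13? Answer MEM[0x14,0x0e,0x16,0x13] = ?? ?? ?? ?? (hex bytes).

MEM[0x14,0x0e,0x16,0x13] = 59 67 86 2f

D0: mem[0x12..0x16] <- [6e 2f 59 9a 67]
D1: mem[0x00..0x04] <- [9a 67 ec 99 6e]
D2: mem[0x0d..0x0f] <- [9a 67 ec]
D3: mem[0x15..0x17] <- [aa 86 6e]
query mem[0x14]=0x59, mem[0x0e]=0x67, mem[0x16]=0x86, mem[0x13]=0x2f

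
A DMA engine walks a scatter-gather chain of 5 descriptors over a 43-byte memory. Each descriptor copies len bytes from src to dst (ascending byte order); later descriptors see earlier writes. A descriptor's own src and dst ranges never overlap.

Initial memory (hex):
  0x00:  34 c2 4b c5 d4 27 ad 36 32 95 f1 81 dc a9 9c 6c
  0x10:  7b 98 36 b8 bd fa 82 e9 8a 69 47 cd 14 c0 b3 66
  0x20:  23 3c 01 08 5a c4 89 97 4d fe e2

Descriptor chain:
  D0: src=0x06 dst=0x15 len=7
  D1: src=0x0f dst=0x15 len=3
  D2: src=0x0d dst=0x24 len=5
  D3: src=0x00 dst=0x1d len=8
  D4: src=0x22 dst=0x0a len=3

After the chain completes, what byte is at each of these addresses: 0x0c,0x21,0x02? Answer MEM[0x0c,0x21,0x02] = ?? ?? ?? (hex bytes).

#0 dst[0x15+7] := {0xad,0x36,0x32,0x95,0xf1,0x81,0xdc}
#1 dst[0x15+3] := {0x6c,0x7b,0x98}
#2 dst[0x24+5] := {0xa9,0x9c,0x6c,0x7b,0x98}
#3 dst[0x1d+8] := {0x34,0xc2,0x4b,0xc5,0xd4,0x27,0xad,0x36}
#4 dst[0x0a+3] := {0x27,0xad,0x36}
query mem[0x0c]=0x36, mem[0x21]=0xd4, mem[0x02]=0x4b

MEM[0x0c,0x21,0x02] = 36 d4 4b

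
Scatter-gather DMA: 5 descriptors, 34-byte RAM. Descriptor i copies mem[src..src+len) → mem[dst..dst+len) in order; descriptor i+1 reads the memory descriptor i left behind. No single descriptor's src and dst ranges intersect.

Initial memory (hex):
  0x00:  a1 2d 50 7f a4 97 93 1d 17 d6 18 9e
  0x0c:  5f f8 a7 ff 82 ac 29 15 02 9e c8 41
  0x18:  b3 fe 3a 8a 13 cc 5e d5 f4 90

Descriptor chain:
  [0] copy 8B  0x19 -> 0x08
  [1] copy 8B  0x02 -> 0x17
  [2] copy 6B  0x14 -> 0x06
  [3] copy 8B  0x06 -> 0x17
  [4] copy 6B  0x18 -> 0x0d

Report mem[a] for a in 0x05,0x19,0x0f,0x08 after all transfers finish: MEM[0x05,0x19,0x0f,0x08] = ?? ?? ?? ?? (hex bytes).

#0 dst[0x08+8] := {0xfe,0x3a,0x8a,0x13,0xcc,0x5e,0xd5,0xf4}
#1 dst[0x17+8] := {0x50,0x7f,0xa4,0x97,0x93,0x1d,0xfe,0x3a}
#2 dst[0x06+6] := {0x02,0x9e,0xc8,0x50,0x7f,0xa4}
#3 dst[0x17+8] := {0x02,0x9e,0xc8,0x50,0x7f,0xa4,0xcc,0x5e}
#4 dst[0x0d+6] := {0x9e,0xc8,0x50,0x7f,0xa4,0xcc}
query mem[0x05]=0x97, mem[0x19]=0xc8, mem[0x0f]=0x50, mem[0x08]=0xc8

MEM[0x05,0x19,0x0f,0x08] = 97 c8 50 c8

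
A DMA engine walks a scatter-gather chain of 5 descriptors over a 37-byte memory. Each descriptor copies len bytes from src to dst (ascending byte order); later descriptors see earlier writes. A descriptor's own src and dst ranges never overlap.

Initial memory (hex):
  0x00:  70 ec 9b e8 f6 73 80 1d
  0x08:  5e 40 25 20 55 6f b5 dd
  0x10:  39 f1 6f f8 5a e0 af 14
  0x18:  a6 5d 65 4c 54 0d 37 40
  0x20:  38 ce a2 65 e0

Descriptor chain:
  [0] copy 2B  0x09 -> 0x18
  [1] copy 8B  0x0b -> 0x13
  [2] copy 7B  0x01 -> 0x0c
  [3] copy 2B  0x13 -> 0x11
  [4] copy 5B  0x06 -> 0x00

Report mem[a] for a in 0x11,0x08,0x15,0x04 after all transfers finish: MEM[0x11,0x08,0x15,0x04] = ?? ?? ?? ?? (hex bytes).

MEM[0x11,0x08,0x15,0x04] = 20 5e 6f 25

  after D0: wrote 2B at 0x18 = 4025
  after D1: wrote 8B at 0x13 = 20556fb5dd39f16f
  after D2: wrote 7B at 0x0c = ec9be8f673801d
  after D3: wrote 2B at 0x11 = 2055
  after D4: wrote 5B at 0x00 = 801d5e4025
query mem[0x11]=0x20, mem[0x08]=0x5e, mem[0x15]=0x6f, mem[0x04]=0x25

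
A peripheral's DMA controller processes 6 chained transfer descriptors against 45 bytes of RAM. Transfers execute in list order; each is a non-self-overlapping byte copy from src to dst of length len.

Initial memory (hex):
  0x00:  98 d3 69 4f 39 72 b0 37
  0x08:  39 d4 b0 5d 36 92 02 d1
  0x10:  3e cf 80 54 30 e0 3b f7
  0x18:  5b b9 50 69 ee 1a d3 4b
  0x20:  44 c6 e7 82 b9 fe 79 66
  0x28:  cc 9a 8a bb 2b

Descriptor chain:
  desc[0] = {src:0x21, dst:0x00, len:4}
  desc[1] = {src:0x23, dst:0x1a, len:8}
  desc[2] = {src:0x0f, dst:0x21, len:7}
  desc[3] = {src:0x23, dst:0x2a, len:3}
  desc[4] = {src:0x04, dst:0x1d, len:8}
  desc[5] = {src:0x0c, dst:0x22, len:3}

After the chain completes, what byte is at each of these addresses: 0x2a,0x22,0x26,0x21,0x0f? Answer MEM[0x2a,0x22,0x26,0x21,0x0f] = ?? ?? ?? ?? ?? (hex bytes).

#0 dst[0x00+4] := {0xc6,0xe7,0x82,0xb9}
#1 dst[0x1a+8] := {0x82,0xb9,0xfe,0x79,0x66,0xcc,0x9a,0x8a}
#2 dst[0x21+7] := {0xd1,0x3e,0xcf,0x80,0x54,0x30,0xe0}
#3 dst[0x2a+3] := {0xcf,0x80,0x54}
#4 dst[0x1d+8] := {0x39,0x72,0xb0,0x37,0x39,0xd4,0xb0,0x5d}
#5 dst[0x22+3] := {0x36,0x92,0x02}
query mem[0x2a]=0xcf, mem[0x22]=0x36, mem[0x26]=0x30, mem[0x21]=0x39, mem[0x0f]=0xd1

MEM[0x2a,0x22,0x26,0x21,0x0f] = cf 36 30 39 d1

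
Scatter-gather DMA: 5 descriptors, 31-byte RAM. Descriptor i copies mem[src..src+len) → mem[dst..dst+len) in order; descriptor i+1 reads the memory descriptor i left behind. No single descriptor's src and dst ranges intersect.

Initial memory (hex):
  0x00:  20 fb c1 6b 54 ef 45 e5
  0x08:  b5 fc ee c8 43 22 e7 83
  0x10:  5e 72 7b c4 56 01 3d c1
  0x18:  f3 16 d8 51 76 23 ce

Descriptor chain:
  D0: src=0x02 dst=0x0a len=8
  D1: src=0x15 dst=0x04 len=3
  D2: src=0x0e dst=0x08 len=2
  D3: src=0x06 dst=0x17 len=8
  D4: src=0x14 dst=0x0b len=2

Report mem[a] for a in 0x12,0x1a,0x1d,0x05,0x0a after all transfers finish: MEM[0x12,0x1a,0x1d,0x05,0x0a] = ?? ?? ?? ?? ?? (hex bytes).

MEM[0x12,0x1a,0x1d,0x05,0x0a] = 7b e5 54 3d c1

[0] 0x02->0x0a len=8 : c1 6b 54 ef 45 e5 b5 fc
[1] 0x15->0x04 len=3 : 01 3d c1
[2] 0x0e->0x08 len=2 : 45 e5
[3] 0x06->0x17 len=8 : c1 e5 45 e5 c1 6b 54 ef
[4] 0x14->0x0b len=2 : 56 01
query mem[0x12]=0x7b, mem[0x1a]=0xe5, mem[0x1d]=0x54, mem[0x05]=0x3d, mem[0x0a]=0xc1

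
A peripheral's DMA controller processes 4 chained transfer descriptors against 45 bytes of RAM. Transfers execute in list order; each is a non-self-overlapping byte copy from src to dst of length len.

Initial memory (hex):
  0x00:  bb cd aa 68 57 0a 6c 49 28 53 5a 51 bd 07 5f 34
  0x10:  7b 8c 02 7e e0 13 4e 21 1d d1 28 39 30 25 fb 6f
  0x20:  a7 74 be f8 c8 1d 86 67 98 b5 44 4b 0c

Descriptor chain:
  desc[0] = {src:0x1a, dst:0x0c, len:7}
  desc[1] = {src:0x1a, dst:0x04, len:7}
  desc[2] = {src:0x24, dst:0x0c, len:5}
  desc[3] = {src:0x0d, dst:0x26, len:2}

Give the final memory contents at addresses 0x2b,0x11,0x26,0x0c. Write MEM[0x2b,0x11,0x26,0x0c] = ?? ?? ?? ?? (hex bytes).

  after D0: wrote 7B at 0x0c = 28393025fb6fa7
  after D1: wrote 7B at 0x04 = 28393025fb6fa7
  after D2: wrote 5B at 0x0c = c81d866798
  after D3: wrote 2B at 0x26 = 1d86
query mem[0x2b]=0x4b, mem[0x11]=0x6f, mem[0x26]=0x1d, mem[0x0c]=0xc8

MEM[0x2b,0x11,0x26,0x0c] = 4b 6f 1d c8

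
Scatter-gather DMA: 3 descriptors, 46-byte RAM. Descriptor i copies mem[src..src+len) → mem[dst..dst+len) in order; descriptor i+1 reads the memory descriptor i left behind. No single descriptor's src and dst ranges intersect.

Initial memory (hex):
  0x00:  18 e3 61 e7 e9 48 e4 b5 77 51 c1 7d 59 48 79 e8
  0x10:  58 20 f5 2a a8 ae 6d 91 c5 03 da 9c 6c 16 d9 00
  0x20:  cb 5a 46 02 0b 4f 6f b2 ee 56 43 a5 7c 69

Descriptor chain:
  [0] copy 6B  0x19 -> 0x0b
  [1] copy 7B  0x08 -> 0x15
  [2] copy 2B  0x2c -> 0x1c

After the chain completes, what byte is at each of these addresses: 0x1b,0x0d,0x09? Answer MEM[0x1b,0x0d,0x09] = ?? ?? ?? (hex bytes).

MEM[0x1b,0x0d,0x09] = 6c 9c 51

D0: mem[0x0b..0x10] <- [03 da 9c 6c 16 d9]
D1: mem[0x15..0x1b] <- [77 51 c1 03 da 9c 6c]
D2: mem[0x1c..0x1d] <- [7c 69]
query mem[0x1b]=0x6c, mem[0x0d]=0x9c, mem[0x09]=0x51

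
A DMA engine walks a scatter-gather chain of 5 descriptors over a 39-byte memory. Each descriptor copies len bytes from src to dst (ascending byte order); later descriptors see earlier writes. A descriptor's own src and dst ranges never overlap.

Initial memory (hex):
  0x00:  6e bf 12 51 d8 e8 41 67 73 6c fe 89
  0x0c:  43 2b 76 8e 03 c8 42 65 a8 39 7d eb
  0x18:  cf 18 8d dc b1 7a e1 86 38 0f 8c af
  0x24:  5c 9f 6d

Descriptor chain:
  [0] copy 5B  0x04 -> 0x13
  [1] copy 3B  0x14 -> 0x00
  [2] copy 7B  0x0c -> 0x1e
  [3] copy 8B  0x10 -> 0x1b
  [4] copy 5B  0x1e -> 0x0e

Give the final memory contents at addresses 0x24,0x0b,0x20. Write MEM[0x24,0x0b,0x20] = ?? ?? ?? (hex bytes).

[0] 0x04->0x13 len=5 : d8 e8 41 67 73
[1] 0x14->0x00 len=3 : e8 41 67
[2] 0x0c->0x1e len=7 : 43 2b 76 8e 03 c8 42
[3] 0x10->0x1b len=8 : 03 c8 42 d8 e8 41 67 73
[4] 0x1e->0x0e len=5 : d8 e8 41 67 73
query mem[0x24]=0x42, mem[0x0b]=0x89, mem[0x20]=0x41

MEM[0x24,0x0b,0x20] = 42 89 41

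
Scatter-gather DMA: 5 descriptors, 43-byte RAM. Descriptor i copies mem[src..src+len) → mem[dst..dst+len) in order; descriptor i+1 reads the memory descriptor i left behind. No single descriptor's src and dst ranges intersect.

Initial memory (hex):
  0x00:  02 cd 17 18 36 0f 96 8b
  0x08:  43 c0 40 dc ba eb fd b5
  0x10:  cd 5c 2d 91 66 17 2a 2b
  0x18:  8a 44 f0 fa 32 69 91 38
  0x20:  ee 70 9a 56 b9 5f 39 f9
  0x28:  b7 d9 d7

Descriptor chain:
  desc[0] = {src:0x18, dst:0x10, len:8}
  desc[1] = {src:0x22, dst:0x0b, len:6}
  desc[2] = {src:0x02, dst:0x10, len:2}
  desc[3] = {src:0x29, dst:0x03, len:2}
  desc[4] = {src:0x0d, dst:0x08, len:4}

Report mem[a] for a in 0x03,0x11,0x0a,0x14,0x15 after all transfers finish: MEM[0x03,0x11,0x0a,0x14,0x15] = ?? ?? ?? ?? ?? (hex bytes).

MEM[0x03,0x11,0x0a,0x14,0x15] = d9 18 39 32 69

#0 dst[0x10+8] := {0x8a,0x44,0xf0,0xfa,0x32,0x69,0x91,0x38}
#1 dst[0x0b+6] := {0x9a,0x56,0xb9,0x5f,0x39,0xf9}
#2 dst[0x10+2] := {0x17,0x18}
#3 dst[0x03+2] := {0xd9,0xd7}
#4 dst[0x08+4] := {0xb9,0x5f,0x39,0x17}
query mem[0x03]=0xd9, mem[0x11]=0x18, mem[0x0a]=0x39, mem[0x14]=0x32, mem[0x15]=0x69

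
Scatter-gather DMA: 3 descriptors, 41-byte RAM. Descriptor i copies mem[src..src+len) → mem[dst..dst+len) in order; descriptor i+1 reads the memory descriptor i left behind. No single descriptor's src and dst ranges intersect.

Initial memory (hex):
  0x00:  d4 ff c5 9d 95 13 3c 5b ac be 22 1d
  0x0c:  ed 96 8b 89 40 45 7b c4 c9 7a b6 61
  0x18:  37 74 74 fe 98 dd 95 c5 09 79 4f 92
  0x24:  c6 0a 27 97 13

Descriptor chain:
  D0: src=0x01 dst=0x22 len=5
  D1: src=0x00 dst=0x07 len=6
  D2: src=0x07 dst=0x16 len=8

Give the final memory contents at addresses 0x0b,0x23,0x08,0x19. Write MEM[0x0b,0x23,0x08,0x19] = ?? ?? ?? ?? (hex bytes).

MEM[0x0b,0x23,0x08,0x19] = 95 c5 ff 9d

D0: mem[0x22..0x26] <- [ff c5 9d 95 13]
D1: mem[0x07..0x0c] <- [d4 ff c5 9d 95 13]
D2: mem[0x16..0x1d] <- [d4 ff c5 9d 95 13 96 8b]
query mem[0x0b]=0x95, mem[0x23]=0xc5, mem[0x08]=0xff, mem[0x19]=0x9d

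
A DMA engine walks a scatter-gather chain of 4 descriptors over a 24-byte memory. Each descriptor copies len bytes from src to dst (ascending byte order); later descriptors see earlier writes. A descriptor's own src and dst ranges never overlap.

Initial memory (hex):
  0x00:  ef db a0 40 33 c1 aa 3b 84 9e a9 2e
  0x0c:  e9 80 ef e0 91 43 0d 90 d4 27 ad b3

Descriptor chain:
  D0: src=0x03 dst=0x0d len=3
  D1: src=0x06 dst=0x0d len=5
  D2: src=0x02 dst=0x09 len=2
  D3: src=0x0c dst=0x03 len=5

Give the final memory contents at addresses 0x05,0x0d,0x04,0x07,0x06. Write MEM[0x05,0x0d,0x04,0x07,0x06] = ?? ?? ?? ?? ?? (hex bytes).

  after D0: wrote 3B at 0x0d = 4033c1
  after D1: wrote 5B at 0x0d = aa3b849ea9
  after D2: wrote 2B at 0x09 = a040
  after D3: wrote 5B at 0x03 = e9aa3b849e
query mem[0x05]=0x3b, mem[0x0d]=0xaa, mem[0x04]=0xaa, mem[0x07]=0x9e, mem[0x06]=0x84

MEM[0x05,0x0d,0x04,0x07,0x06] = 3b aa aa 9e 84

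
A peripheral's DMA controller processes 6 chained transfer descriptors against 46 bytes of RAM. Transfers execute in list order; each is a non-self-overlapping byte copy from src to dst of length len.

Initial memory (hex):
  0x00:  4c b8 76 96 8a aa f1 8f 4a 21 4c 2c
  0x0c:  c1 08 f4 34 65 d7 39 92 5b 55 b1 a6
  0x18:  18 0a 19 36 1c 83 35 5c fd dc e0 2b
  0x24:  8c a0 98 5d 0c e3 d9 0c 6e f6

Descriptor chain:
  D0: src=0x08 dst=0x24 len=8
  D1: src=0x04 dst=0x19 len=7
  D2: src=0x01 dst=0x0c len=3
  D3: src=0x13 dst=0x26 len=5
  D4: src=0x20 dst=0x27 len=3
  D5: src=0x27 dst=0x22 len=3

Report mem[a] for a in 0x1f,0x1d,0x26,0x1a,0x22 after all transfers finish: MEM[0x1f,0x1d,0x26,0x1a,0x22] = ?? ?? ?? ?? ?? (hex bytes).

MEM[0x1f,0x1d,0x26,0x1a,0x22] = 4c 4a 92 aa fd

[0] 0x08->0x24 len=8 : 4a 21 4c 2c c1 08 f4 34
[1] 0x04->0x19 len=7 : 8a aa f1 8f 4a 21 4c
[2] 0x01->0x0c len=3 : b8 76 96
[3] 0x13->0x26 len=5 : 92 5b 55 b1 a6
[4] 0x20->0x27 len=3 : fd dc e0
[5] 0x27->0x22 len=3 : fd dc e0
query mem[0x1f]=0x4c, mem[0x1d]=0x4a, mem[0x26]=0x92, mem[0x1a]=0xaa, mem[0x22]=0xfd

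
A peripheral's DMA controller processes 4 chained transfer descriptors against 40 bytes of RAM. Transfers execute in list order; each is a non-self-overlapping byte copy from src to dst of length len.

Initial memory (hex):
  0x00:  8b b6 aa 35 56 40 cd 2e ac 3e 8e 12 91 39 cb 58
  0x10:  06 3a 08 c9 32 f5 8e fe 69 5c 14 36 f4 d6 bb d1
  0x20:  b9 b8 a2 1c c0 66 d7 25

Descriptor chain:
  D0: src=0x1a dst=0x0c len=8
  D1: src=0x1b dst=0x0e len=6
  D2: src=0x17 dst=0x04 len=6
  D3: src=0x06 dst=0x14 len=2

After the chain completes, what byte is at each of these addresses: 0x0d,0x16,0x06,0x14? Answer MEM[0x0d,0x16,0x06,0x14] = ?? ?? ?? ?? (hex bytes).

  after D0: wrote 8B at 0x0c = 1436f4d6bbd1b9b8
  after D1: wrote 6B at 0x0e = 36f4d6bbd1b9
  after D2: wrote 6B at 0x04 = fe695c1436f4
  after D3: wrote 2B at 0x14 = 5c14
query mem[0x0d]=0x36, mem[0x16]=0x8e, mem[0x06]=0x5c, mem[0x14]=0x5c

MEM[0x0d,0x16,0x06,0x14] = 36 8e 5c 5c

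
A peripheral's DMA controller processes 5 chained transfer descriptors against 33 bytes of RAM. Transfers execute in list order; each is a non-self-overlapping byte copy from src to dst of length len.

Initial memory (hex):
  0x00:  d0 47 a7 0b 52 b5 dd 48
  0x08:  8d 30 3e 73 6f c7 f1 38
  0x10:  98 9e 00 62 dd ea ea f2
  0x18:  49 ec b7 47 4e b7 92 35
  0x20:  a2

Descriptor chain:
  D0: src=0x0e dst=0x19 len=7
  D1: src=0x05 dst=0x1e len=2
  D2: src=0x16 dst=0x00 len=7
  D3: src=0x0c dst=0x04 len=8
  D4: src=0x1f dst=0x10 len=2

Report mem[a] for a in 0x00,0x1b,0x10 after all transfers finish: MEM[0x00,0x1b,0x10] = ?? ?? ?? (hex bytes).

[0] 0x0e->0x19 len=7 : f1 38 98 9e 00 62 dd
[1] 0x05->0x1e len=2 : b5 dd
[2] 0x16->0x00 len=7 : ea f2 49 f1 38 98 9e
[3] 0x0c->0x04 len=8 : 6f c7 f1 38 98 9e 00 62
[4] 0x1f->0x10 len=2 : dd a2
query mem[0x00]=0xea, mem[0x1b]=0x98, mem[0x10]=0xdd

MEM[0x00,0x1b,0x10] = ea 98 dd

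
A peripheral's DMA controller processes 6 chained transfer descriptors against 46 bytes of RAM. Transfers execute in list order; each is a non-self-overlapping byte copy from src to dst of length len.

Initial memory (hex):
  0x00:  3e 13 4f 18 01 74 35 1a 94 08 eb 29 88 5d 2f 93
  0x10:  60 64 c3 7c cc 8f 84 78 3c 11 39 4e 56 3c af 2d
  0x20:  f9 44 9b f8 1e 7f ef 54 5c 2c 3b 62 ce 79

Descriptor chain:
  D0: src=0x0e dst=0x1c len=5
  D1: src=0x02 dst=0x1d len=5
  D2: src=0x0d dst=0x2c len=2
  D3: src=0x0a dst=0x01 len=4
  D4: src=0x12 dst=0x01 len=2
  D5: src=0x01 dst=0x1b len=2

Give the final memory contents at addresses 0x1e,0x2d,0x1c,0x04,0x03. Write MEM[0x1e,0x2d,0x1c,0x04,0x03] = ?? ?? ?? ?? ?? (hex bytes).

D0: mem[0x1c..0x20] <- [2f 93 60 64 c3]
D1: mem[0x1d..0x21] <- [4f 18 01 74 35]
D2: mem[0x2c..0x2d] <- [5d 2f]
D3: mem[0x01..0x04] <- [eb 29 88 5d]
D4: mem[0x01..0x02] <- [c3 7c]
D5: mem[0x1b..0x1c] <- [c3 7c]
query mem[0x1e]=0x18, mem[0x2d]=0x2f, mem[0x1c]=0x7c, mem[0x04]=0x5d, mem[0x03]=0x88

MEM[0x1e,0x2d,0x1c,0x04,0x03] = 18 2f 7c 5d 88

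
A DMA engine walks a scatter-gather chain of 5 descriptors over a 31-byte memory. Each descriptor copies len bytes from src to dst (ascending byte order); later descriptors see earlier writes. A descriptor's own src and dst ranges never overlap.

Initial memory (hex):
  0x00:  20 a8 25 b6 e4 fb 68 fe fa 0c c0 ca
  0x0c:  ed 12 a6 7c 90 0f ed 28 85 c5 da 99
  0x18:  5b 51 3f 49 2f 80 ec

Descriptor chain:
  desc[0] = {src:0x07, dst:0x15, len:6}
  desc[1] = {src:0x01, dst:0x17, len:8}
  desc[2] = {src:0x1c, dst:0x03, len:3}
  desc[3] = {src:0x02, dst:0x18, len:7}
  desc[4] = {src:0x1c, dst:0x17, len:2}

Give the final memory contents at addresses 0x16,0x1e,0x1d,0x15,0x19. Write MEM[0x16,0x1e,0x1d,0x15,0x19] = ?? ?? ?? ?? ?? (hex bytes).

MEM[0x16,0x1e,0x1d,0x15,0x19] = fa fa fe fe 68

D0: mem[0x15..0x1a] <- [fe fa 0c c0 ca ed]
D1: mem[0x17..0x1e] <- [a8 25 b6 e4 fb 68 fe fa]
D2: mem[0x03..0x05] <- [68 fe fa]
D3: mem[0x18..0x1e] <- [25 68 fe fa 68 fe fa]
D4: mem[0x17..0x18] <- [68 fe]
query mem[0x16]=0xfa, mem[0x1e]=0xfa, mem[0x1d]=0xfe, mem[0x15]=0xfe, mem[0x19]=0x68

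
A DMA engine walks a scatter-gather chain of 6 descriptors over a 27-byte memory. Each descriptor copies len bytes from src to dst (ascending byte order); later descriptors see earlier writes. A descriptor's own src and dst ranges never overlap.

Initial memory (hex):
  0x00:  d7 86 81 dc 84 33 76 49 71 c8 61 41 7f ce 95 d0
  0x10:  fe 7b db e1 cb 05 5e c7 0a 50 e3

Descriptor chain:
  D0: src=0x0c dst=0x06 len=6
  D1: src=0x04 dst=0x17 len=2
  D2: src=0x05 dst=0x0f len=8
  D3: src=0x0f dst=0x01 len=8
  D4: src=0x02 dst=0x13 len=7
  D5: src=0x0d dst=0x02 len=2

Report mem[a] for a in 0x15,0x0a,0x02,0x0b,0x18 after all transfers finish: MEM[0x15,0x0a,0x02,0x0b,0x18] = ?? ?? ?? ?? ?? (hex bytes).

MEM[0x15,0x0a,0x02,0x0b,0x18] = 95 fe ce 7b 7b

#0 dst[0x06+6] := {0x7f,0xce,0x95,0xd0,0xfe,0x7b}
#1 dst[0x17+2] := {0x84,0x33}
#2 dst[0x0f+8] := {0x33,0x7f,0xce,0x95,0xd0,0xfe,0x7b,0x7f}
#3 dst[0x01+8] := {0x33,0x7f,0xce,0x95,0xd0,0xfe,0x7b,0x7f}
#4 dst[0x13+7] := {0x7f,0xce,0x95,0xd0,0xfe,0x7b,0x7f}
#5 dst[0x02+2] := {0xce,0x95}
query mem[0x15]=0x95, mem[0x0a]=0xfe, mem[0x02]=0xce, mem[0x0b]=0x7b, mem[0x18]=0x7b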